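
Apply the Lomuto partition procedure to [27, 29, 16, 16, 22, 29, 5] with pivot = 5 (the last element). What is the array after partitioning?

Lomuto partition with pivot = 5:

Initial array: [27, 29, 16, 16, 22, 29, 5]

arr[0]=27 > 5: no swap
arr[1]=29 > 5: no swap
arr[2]=16 > 5: no swap
arr[3]=16 > 5: no swap
arr[4]=22 > 5: no swap
arr[5]=29 > 5: no swap

Place pivot at position 0: [5, 29, 16, 16, 22, 29, 27]
Pivot position: 0

After partitioning with pivot 5, the array becomes [5, 29, 16, 16, 22, 29, 27]. The pivot is placed at index 0. All elements to the left of the pivot are <= 5, and all elements to the right are > 5.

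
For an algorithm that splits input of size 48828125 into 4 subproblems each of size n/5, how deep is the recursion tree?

For divide and conquer with division factor 5:

Problem sizes at each level:
Level 0: 48828125
Level 1: 9765625
Level 2: 1953125
Level 3: 390625
Level 4: 78125
Level 5: 15625
Level 6: 3125
Level 7: 625
Level 8: 125
Level 9: 25
Level 10: 5
Level 11: 1

The root is level 0 and the size-1 base case is level 11 (the tree spans levels 0 through 11, i.e. 12 levels counting the root), so the depth is the number of divisions: log_5(48828125) = 11

The recursion tree depth is log_5(48828125) = 11. At each level, the problem size is divided by 5, so it takes 11 divisions to reduce to a base case of size 1. The algorithm makes 4 recursive calls at each level.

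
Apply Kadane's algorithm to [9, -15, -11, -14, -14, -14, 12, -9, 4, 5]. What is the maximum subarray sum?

Using Kadane's algorithm on [9, -15, -11, -14, -14, -14, 12, -9, 4, 5]:

Scanning through the array:
Position 1 (value -15): max_ending_here = -6, max_so_far = 9
Position 2 (value -11): max_ending_here = -11, max_so_far = 9
Position 3 (value -14): max_ending_here = -14, max_so_far = 9
Position 4 (value -14): max_ending_here = -14, max_so_far = 9
Position 5 (value -14): max_ending_here = -14, max_so_far = 9
Position 6 (value 12): max_ending_here = 12, max_so_far = 12
Position 7 (value -9): max_ending_here = 3, max_so_far = 12
Position 8 (value 4): max_ending_here = 7, max_so_far = 12
Position 9 (value 5): max_ending_here = 12, max_so_far = 12

Maximum subarray: [12]
Maximum sum: 12

The maximum subarray is [12] with sum 12. This subarray runs from index 6 to index 6.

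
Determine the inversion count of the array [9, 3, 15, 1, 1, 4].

Finding inversions in [9, 3, 15, 1, 1, 4]:

(0, 1): arr[0]=9 > arr[1]=3
(0, 3): arr[0]=9 > arr[3]=1
(0, 4): arr[0]=9 > arr[4]=1
(0, 5): arr[0]=9 > arr[5]=4
(1, 3): arr[1]=3 > arr[3]=1
(1, 4): arr[1]=3 > arr[4]=1
(2, 3): arr[2]=15 > arr[3]=1
(2, 4): arr[2]=15 > arr[4]=1
(2, 5): arr[2]=15 > arr[5]=4

Total inversions: 9

The array has 9 inversion(s): (0,1), (0,3), (0,4), (0,5), (1,3), (1,4), (2,3), (2,4), (2,5). Each pair (i,j) satisfies i < j and arr[i] > arr[j].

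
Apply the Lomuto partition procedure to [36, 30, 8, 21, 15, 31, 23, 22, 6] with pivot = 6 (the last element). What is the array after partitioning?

Lomuto partition with pivot = 6:

Initial array: [36, 30, 8, 21, 15, 31, 23, 22, 6]

arr[0]=36 > 6: no swap
arr[1]=30 > 6: no swap
arr[2]=8 > 6: no swap
arr[3]=21 > 6: no swap
arr[4]=15 > 6: no swap
arr[5]=31 > 6: no swap
arr[6]=23 > 6: no swap
arr[7]=22 > 6: no swap

Place pivot at position 0: [6, 30, 8, 21, 15, 31, 23, 22, 36]
Pivot position: 0

After partitioning with pivot 6, the array becomes [6, 30, 8, 21, 15, 31, 23, 22, 36]. The pivot is placed at index 0. All elements to the left of the pivot are <= 6, and all elements to the right are > 6.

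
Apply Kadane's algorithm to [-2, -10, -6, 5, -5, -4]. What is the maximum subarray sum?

Using Kadane's algorithm on [-2, -10, -6, 5, -5, -4]:

Scanning through the array:
Position 1 (value -10): max_ending_here = -10, max_so_far = -2
Position 2 (value -6): max_ending_here = -6, max_so_far = -2
Position 3 (value 5): max_ending_here = 5, max_so_far = 5
Position 4 (value -5): max_ending_here = 0, max_so_far = 5
Position 5 (value -4): max_ending_here = -4, max_so_far = 5

Maximum subarray: [5]
Maximum sum: 5

The maximum subarray is [5] with sum 5. This subarray runs from index 3 to index 3.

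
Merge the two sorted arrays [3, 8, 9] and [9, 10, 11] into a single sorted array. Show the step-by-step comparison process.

Merging process:

Compare 3 vs 9: take 3 from left. Merged: [3]
Compare 8 vs 9: take 8 from left. Merged: [3, 8]
Compare 9 vs 9: take 9 from left. Merged: [3, 8, 9]
Append remaining from right: [9, 10, 11]. Merged: [3, 8, 9, 9, 10, 11]

Final merged array: [3, 8, 9, 9, 10, 11]
Total comparisons: 3

The merged array is [3, 8, 9, 9, 10, 11], requiring 3 comparisons. The merge step runs in O(n) time where n is the total number of elements.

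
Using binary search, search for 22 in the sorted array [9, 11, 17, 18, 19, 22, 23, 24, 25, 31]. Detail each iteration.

Binary search for 22 in [9, 11, 17, 18, 19, 22, 23, 24, 25, 31]:

lo=0, hi=9, mid=4, arr[mid]=19 -> 19 < 22, search right half
lo=5, hi=9, mid=7, arr[mid]=24 -> 24 > 22, search left half
lo=5, hi=6, mid=5, arr[mid]=22 -> Found target at index 5!

Binary search finds 22 at index 5 after 3 comparisons. The search repeatedly halves the search space by comparing with the middle element.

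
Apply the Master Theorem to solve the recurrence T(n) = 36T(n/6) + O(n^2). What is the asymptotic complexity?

Master Theorem for T(n) = 36T(n/6) + O(n^2):

a = 36, b = 6, c = 2
log_b(a) = log_6(36) = 2.0000

Case 2: c = 2 = log_6(36) = 2.0000
T(n) = O(n^2 log n) = O(n^2 log n)

For T(n) = 36T(n/6) + O(n^2): log_6(36) = 2.0000. This is Case 2 of the Master Theorem (c = log_b(a), equal work at all levels), giving O(n^2 log n).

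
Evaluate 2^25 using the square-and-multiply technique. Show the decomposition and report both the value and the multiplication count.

Computing 2^25 by squaring (build up from 2^1; each line after the first costs one multiplication):

2^1 = 2
2^2 = (2^1)^2 = 2^2 = 4
2^3 = 2 * 2^2 = 2 * 4 = 8
2^6 = (2^3)^2 = 8^2 = 64
2^12 = (2^6)^2 = 64^2 = 4096
2^24 = (2^12)^2 = 4096^2 = 16777216
2^25 = 2 * 2^24 = 2 * 16777216 = 33554432

Result: 33554432
Multiplications needed: 6 (6 lines after 2^1)

2^25 = 33554432. Using exponentiation by squaring, this requires 6 multiplications. The key idea: if the exponent is even, square the half-power; if odd, multiply by the base once.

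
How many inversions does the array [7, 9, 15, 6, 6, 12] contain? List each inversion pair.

Finding inversions in [7, 9, 15, 6, 6, 12]:

(0, 3): arr[0]=7 > arr[3]=6
(0, 4): arr[0]=7 > arr[4]=6
(1, 3): arr[1]=9 > arr[3]=6
(1, 4): arr[1]=9 > arr[4]=6
(2, 3): arr[2]=15 > arr[3]=6
(2, 4): arr[2]=15 > arr[4]=6
(2, 5): arr[2]=15 > arr[5]=12

Total inversions: 7

The array has 7 inversion(s): (0,3), (0,4), (1,3), (1,4), (2,3), (2,4), (2,5). Each pair (i,j) satisfies i < j and arr[i] > arr[j].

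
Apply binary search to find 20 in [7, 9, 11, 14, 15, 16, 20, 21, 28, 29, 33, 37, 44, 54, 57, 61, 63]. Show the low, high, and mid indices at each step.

Binary search for 20 in [7, 9, 11, 14, 15, 16, 20, 21, 28, 29, 33, 37, 44, 54, 57, 61, 63]:

lo=0, hi=16, mid=8, arr[mid]=28 -> 28 > 20, search left half
lo=0, hi=7, mid=3, arr[mid]=14 -> 14 < 20, search right half
lo=4, hi=7, mid=5, arr[mid]=16 -> 16 < 20, search right half
lo=6, hi=7, mid=6, arr[mid]=20 -> Found target at index 6!

Binary search finds 20 at index 6 after 4 comparisons. The search repeatedly halves the search space by comparing with the middle element.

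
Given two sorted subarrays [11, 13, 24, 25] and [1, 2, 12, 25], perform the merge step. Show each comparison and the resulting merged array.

Merging process:

Compare 11 vs 1: take 1 from right. Merged: [1]
Compare 11 vs 2: take 2 from right. Merged: [1, 2]
Compare 11 vs 12: take 11 from left. Merged: [1, 2, 11]
Compare 13 vs 12: take 12 from right. Merged: [1, 2, 11, 12]
Compare 13 vs 25: take 13 from left. Merged: [1, 2, 11, 12, 13]
Compare 24 vs 25: take 24 from left. Merged: [1, 2, 11, 12, 13, 24]
Compare 25 vs 25: take 25 from left. Merged: [1, 2, 11, 12, 13, 24, 25]
Append remaining from right: [25]. Merged: [1, 2, 11, 12, 13, 24, 25, 25]

Final merged array: [1, 2, 11, 12, 13, 24, 25, 25]
Total comparisons: 7

The merged array is [1, 2, 11, 12, 13, 24, 25, 25], requiring 7 comparisons. The merge step runs in O(n) time where n is the total number of elements.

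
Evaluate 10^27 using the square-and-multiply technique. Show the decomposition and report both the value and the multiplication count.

Computing 10^27 by squaring (build up from 10^1; each line after the first costs one multiplication):

10^1 = 10
10^2 = (10^1)^2 = 10^2 = 100
10^3 = 10 * 10^2 = 10 * 100 = 1000
10^6 = (10^3)^2 = 1000^2 = 1000000
10^12 = (10^6)^2 = 1000000^2 = 1000000000000
10^13 = 10 * 10^12 = 10 * 1000000000000 = 10000000000000
10^26 = (10^13)^2 = 10000000000000^2 = 100000000000000000000000000
10^27 = 10 * 10^26 = 10 * 100000000000000000000000000 = 1000000000000000000000000000

Result: 1000000000000000000000000000
Multiplications needed: 7 (7 lines after 10^1)

10^27 = 1000000000000000000000000000. Using exponentiation by squaring, this requires 7 multiplications. The key idea: if the exponent is even, square the half-power; if odd, multiply by the base once.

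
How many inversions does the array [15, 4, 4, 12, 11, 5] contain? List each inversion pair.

Finding inversions in [15, 4, 4, 12, 11, 5]:

(0, 1): arr[0]=15 > arr[1]=4
(0, 2): arr[0]=15 > arr[2]=4
(0, 3): arr[0]=15 > arr[3]=12
(0, 4): arr[0]=15 > arr[4]=11
(0, 5): arr[0]=15 > arr[5]=5
(3, 4): arr[3]=12 > arr[4]=11
(3, 5): arr[3]=12 > arr[5]=5
(4, 5): arr[4]=11 > arr[5]=5

Total inversions: 8

The array has 8 inversion(s): (0,1), (0,2), (0,3), (0,4), (0,5), (3,4), (3,5), (4,5). Each pair (i,j) satisfies i < j and arr[i] > arr[j].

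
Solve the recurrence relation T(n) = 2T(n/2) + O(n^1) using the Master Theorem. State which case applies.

Master Theorem for T(n) = 2T(n/2) + O(n^1):

a = 2, b = 2, c = 1
log_b(a) = log_2(2) = 1.0000

Case 2: c = 1 = log_2(2) = 1.0000
T(n) = O(n^1 log n) = O(n log n)

For T(n) = 2T(n/2) + O(n^1): log_2(2) = 1.0000. This is Case 2 of the Master Theorem (c = log_b(a), equal work at all levels), giving O(n log n).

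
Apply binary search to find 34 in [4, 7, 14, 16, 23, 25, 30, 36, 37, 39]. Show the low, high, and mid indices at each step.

Binary search for 34 in [4, 7, 14, 16, 23, 25, 30, 36, 37, 39]:

lo=0, hi=9, mid=4, arr[mid]=23 -> 23 < 34, search right half
lo=5, hi=9, mid=7, arr[mid]=36 -> 36 > 34, search left half
lo=5, hi=6, mid=5, arr[mid]=25 -> 25 < 34, search right half
lo=6, hi=6, mid=6, arr[mid]=30 -> 30 < 34, search right half
lo=7 > hi=6, target 34 not found

Binary search determines that 34 is not in the array after 4 comparisons. The search space was exhausted without finding the target.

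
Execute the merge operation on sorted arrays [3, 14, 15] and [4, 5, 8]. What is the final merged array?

Merging process:

Compare 3 vs 4: take 3 from left. Merged: [3]
Compare 14 vs 4: take 4 from right. Merged: [3, 4]
Compare 14 vs 5: take 5 from right. Merged: [3, 4, 5]
Compare 14 vs 8: take 8 from right. Merged: [3, 4, 5, 8]
Append remaining from left: [14, 15]. Merged: [3, 4, 5, 8, 14, 15]

Final merged array: [3, 4, 5, 8, 14, 15]
Total comparisons: 4

The merged array is [3, 4, 5, 8, 14, 15], requiring 4 comparisons. The merge step runs in O(n) time where n is the total number of elements.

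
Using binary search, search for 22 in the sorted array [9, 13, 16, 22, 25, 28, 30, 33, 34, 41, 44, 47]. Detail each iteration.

Binary search for 22 in [9, 13, 16, 22, 25, 28, 30, 33, 34, 41, 44, 47]:

lo=0, hi=11, mid=5, arr[mid]=28 -> 28 > 22, search left half
lo=0, hi=4, mid=2, arr[mid]=16 -> 16 < 22, search right half
lo=3, hi=4, mid=3, arr[mid]=22 -> Found target at index 3!

Binary search finds 22 at index 3 after 3 comparisons. The search repeatedly halves the search space by comparing with the middle element.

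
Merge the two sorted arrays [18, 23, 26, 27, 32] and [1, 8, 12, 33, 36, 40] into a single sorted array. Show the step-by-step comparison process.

Merging process:

Compare 18 vs 1: take 1 from right. Merged: [1]
Compare 18 vs 8: take 8 from right. Merged: [1, 8]
Compare 18 vs 12: take 12 from right. Merged: [1, 8, 12]
Compare 18 vs 33: take 18 from left. Merged: [1, 8, 12, 18]
Compare 23 vs 33: take 23 from left. Merged: [1, 8, 12, 18, 23]
Compare 26 vs 33: take 26 from left. Merged: [1, 8, 12, 18, 23, 26]
Compare 27 vs 33: take 27 from left. Merged: [1, 8, 12, 18, 23, 26, 27]
Compare 32 vs 33: take 32 from left. Merged: [1, 8, 12, 18, 23, 26, 27, 32]
Append remaining from right: [33, 36, 40]. Merged: [1, 8, 12, 18, 23, 26, 27, 32, 33, 36, 40]

Final merged array: [1, 8, 12, 18, 23, 26, 27, 32, 33, 36, 40]
Total comparisons: 8

The merged array is [1, 8, 12, 18, 23, 26, 27, 32, 33, 36, 40], requiring 8 comparisons. The merge step runs in O(n) time where n is the total number of elements.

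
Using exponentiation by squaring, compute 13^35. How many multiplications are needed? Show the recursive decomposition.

Computing 13^35 by squaring (build up from 13^1; each line after the first costs one multiplication):

13^1 = 13
13^2 = (13^1)^2 = 13^2 = 169
13^4 = (13^2)^2 = 169^2 = 28561
13^8 = (13^4)^2 = 28561^2 = 815730721
13^16 = (13^8)^2 = 815730721^2 = 665416609183179841
13^17 = 13 * 13^16 = 13 * 665416609183179841 = 8650415919381337933
13^34 = (13^17)^2 = 8650415919381337933^2 = 74829695578286078013428929473144712489
13^35 = 13 * 13^34 = 13 * 74829695578286078013428929473144712489 = 972786042517719014174576083150881262357

Result: 972786042517719014174576083150881262357
Multiplications needed: 7 (7 lines after 13^1)

13^35 = 972786042517719014174576083150881262357. Using exponentiation by squaring, this requires 7 multiplications. The key idea: if the exponent is even, square the half-power; if odd, multiply by the base once.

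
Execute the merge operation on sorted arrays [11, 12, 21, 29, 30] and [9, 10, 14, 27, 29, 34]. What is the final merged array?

Merging process:

Compare 11 vs 9: take 9 from right. Merged: [9]
Compare 11 vs 10: take 10 from right. Merged: [9, 10]
Compare 11 vs 14: take 11 from left. Merged: [9, 10, 11]
Compare 12 vs 14: take 12 from left. Merged: [9, 10, 11, 12]
Compare 21 vs 14: take 14 from right. Merged: [9, 10, 11, 12, 14]
Compare 21 vs 27: take 21 from left. Merged: [9, 10, 11, 12, 14, 21]
Compare 29 vs 27: take 27 from right. Merged: [9, 10, 11, 12, 14, 21, 27]
Compare 29 vs 29: take 29 from left. Merged: [9, 10, 11, 12, 14, 21, 27, 29]
Compare 30 vs 29: take 29 from right. Merged: [9, 10, 11, 12, 14, 21, 27, 29, 29]
Compare 30 vs 34: take 30 from left. Merged: [9, 10, 11, 12, 14, 21, 27, 29, 29, 30]
Append remaining from right: [34]. Merged: [9, 10, 11, 12, 14, 21, 27, 29, 29, 30, 34]

Final merged array: [9, 10, 11, 12, 14, 21, 27, 29, 29, 30, 34]
Total comparisons: 10

The merged array is [9, 10, 11, 12, 14, 21, 27, 29, 29, 30, 34], requiring 10 comparisons. The merge step runs in O(n) time where n is the total number of elements.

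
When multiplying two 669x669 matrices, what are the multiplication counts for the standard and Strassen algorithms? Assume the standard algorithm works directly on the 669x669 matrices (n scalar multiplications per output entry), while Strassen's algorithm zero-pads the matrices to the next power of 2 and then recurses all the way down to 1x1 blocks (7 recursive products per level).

Matrix multiplication for 669x669 matrices:

Strassen's algorithm requires power-of-2 dimensions. Pad 669x669 to 1024x1024 (next power of 2).

Standard algorithm: 669^3 = 299418309 multiplications
Strassen's algorithm: 7^(log2(1024)) = 7^10 = 282475249 multiplications
Savings: 299418309 - 282475249 = 16943060 multiplications

Standard: 299418309 multiplications (669^3). Strassen: 282475249 multiplications (7^10, after padding to 1024x1024). Strassen reduces 8 recursive multiplications to 7 at each level.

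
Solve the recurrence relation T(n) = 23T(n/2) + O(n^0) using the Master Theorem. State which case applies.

Master Theorem for T(n) = 23T(n/2) + O(n^0):

a = 23, b = 2, c = 0
log_b(a) = log_2(23) = 4.5236

Case 1: c = 0 < log_2(23) = 4.5236
T(n) = O(n^(log_2 23))

For T(n) = 23T(n/2) + O(n^0): log_2(23) = 4.5236. This is Case 1 of the Master Theorem (c < log_b(a), work dominated by leaves), giving O(n^(log_2 23)).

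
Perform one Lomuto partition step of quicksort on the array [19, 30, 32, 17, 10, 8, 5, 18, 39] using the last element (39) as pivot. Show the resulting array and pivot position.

Lomuto partition with pivot = 39:

Initial array: [19, 30, 32, 17, 10, 8, 5, 18, 39]

arr[0]=19 <= 39: swap with position 0, array becomes [19, 30, 32, 17, 10, 8, 5, 18, 39]
arr[1]=30 <= 39: swap with position 1, array becomes [19, 30, 32, 17, 10, 8, 5, 18, 39]
arr[2]=32 <= 39: swap with position 2, array becomes [19, 30, 32, 17, 10, 8, 5, 18, 39]
arr[3]=17 <= 39: swap with position 3, array becomes [19, 30, 32, 17, 10, 8, 5, 18, 39]
arr[4]=10 <= 39: swap with position 4, array becomes [19, 30, 32, 17, 10, 8, 5, 18, 39]
arr[5]=8 <= 39: swap with position 5, array becomes [19, 30, 32, 17, 10, 8, 5, 18, 39]
arr[6]=5 <= 39: swap with position 6, array becomes [19, 30, 32, 17, 10, 8, 5, 18, 39]
arr[7]=18 <= 39: swap with position 7, array becomes [19, 30, 32, 17, 10, 8, 5, 18, 39]

Place pivot at position 8: [19, 30, 32, 17, 10, 8, 5, 18, 39]
Pivot position: 8

After partitioning with pivot 39, the array becomes [19, 30, 32, 17, 10, 8, 5, 18, 39]. The pivot is placed at index 8. All elements to the left of the pivot are <= 39, and all elements to the right are > 39.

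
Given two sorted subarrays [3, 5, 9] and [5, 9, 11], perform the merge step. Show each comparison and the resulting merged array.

Merging process:

Compare 3 vs 5: take 3 from left. Merged: [3]
Compare 5 vs 5: take 5 from left. Merged: [3, 5]
Compare 9 vs 5: take 5 from right. Merged: [3, 5, 5]
Compare 9 vs 9: take 9 from left. Merged: [3, 5, 5, 9]
Append remaining from right: [9, 11]. Merged: [3, 5, 5, 9, 9, 11]

Final merged array: [3, 5, 5, 9, 9, 11]
Total comparisons: 4

The merged array is [3, 5, 5, 9, 9, 11], requiring 4 comparisons. The merge step runs in O(n) time where n is the total number of elements.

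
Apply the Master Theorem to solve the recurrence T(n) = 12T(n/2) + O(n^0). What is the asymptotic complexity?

Master Theorem for T(n) = 12T(n/2) + O(n^0):

a = 12, b = 2, c = 0
log_b(a) = log_2(12) = 3.5850

Case 1: c = 0 < log_2(12) = 3.5850
T(n) = O(n^(log_2 12))

For T(n) = 12T(n/2) + O(n^0): log_2(12) = 3.5850. This is Case 1 of the Master Theorem (c < log_b(a), work dominated by leaves), giving O(n^(log_2 12)).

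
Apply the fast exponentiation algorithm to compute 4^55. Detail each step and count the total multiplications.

Computing 4^55 by squaring (build up from 4^1; each line after the first costs one multiplication):

4^1 = 4
4^2 = (4^1)^2 = 4^2 = 16
4^3 = 4 * 4^2 = 4 * 16 = 64
4^6 = (4^3)^2 = 64^2 = 4096
4^12 = (4^6)^2 = 4096^2 = 16777216
4^13 = 4 * 4^12 = 4 * 16777216 = 67108864
4^26 = (4^13)^2 = 67108864^2 = 4503599627370496
4^27 = 4 * 4^26 = 4 * 4503599627370496 = 18014398509481984
4^54 = (4^27)^2 = 18014398509481984^2 = 324518553658426726783156020576256
4^55 = 4 * 4^54 = 4 * 324518553658426726783156020576256 = 1298074214633706907132624082305024

Result: 1298074214633706907132624082305024
Multiplications needed: 9 (9 lines after 4^1)

4^55 = 1298074214633706907132624082305024. Using exponentiation by squaring, this requires 9 multiplications. The key idea: if the exponent is even, square the half-power; if odd, multiply by the base once.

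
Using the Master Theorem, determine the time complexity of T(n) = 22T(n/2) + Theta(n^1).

Master Theorem for T(n) = 22T(n/2) + O(n^1):

a = 22, b = 2, c = 1
log_b(a) = log_2(22) = 4.4594

Case 1: c = 1 < log_2(22) = 4.4594
T(n) = O(n^(log_2 22))

For T(n) = 22T(n/2) + O(n^1): log_2(22) = 4.4594. This is Case 1 of the Master Theorem (c < log_b(a), work dominated by leaves), giving O(n^(log_2 22)).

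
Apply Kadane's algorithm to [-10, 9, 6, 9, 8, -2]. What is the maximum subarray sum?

Using Kadane's algorithm on [-10, 9, 6, 9, 8, -2]:

Scanning through the array:
Position 1 (value 9): max_ending_here = 9, max_so_far = 9
Position 2 (value 6): max_ending_here = 15, max_so_far = 15
Position 3 (value 9): max_ending_here = 24, max_so_far = 24
Position 4 (value 8): max_ending_here = 32, max_so_far = 32
Position 5 (value -2): max_ending_here = 30, max_so_far = 32

Maximum subarray: [9, 6, 9, 8]
Maximum sum: 32

The maximum subarray is [9, 6, 9, 8] with sum 32. This subarray runs from index 1 to index 4.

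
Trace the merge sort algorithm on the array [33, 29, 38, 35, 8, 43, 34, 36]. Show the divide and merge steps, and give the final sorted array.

Merge sort trace:

Split: [33, 29, 38, 35, 8, 43, 34, 36] -> [33, 29, 38, 35] and [8, 43, 34, 36]
  Split: [33, 29, 38, 35] -> [33, 29] and [38, 35]
    Split: [33, 29] -> [33] and [29]
    Merge: [33] + [29] -> [29, 33]
    Split: [38, 35] -> [38] and [35]
    Merge: [38] + [35] -> [35, 38]
  Merge: [29, 33] + [35, 38] -> [29, 33, 35, 38]
  Split: [8, 43, 34, 36] -> [8, 43] and [34, 36]
    Split: [8, 43] -> [8] and [43]
    Merge: [8] + [43] -> [8, 43]
    Split: [34, 36] -> [34] and [36]
    Merge: [34] + [36] -> [34, 36]
  Merge: [8, 43] + [34, 36] -> [8, 34, 36, 43]
Merge: [29, 33, 35, 38] + [8, 34, 36, 43] -> [8, 29, 33, 34, 35, 36, 38, 43]

Final sorted array: [8, 29, 33, 34, 35, 36, 38, 43]

The merge sort proceeds by recursively splitting the array and merging sorted halves.
After all merges, the sorted array is [8, 29, 33, 34, 35, 36, 38, 43].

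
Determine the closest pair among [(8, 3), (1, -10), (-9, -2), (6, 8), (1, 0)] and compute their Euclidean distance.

Computing all pairwise distances among 5 points:

d((8, 3), (1, -10)) = 14.7648
d((8, 3), (-9, -2)) = 17.72
d((8, 3), (6, 8)) = 5.3852 <-- minimum
d((8, 3), (1, 0)) = 7.6158
d((1, -10), (-9, -2)) = 12.8062
d((1, -10), (6, 8)) = 18.6815
d((1, -10), (1, 0)) = 10.0
d((-9, -2), (6, 8)) = 18.0278
d((-9, -2), (1, 0)) = 10.198
d((6, 8), (1, 0)) = 9.434

Closest pair: (8, 3) and (6, 8) with distance 5.3852

The closest pair is (8, 3) and (6, 8) with Euclidean distance 5.3852. For 5 points, brute-force pairwise comparison is shown above. For large n, the divide-and-conquer algorithm (sort by x, recurse on halves, check the dividing strip) achieves O(n log n).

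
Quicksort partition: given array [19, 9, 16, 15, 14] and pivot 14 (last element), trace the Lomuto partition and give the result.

Lomuto partition with pivot = 14:

Initial array: [19, 9, 16, 15, 14]

arr[0]=19 > 14: no swap
arr[1]=9 <= 14: swap with position 0, array becomes [9, 19, 16, 15, 14]
arr[2]=16 > 14: no swap
arr[3]=15 > 14: no swap

Place pivot at position 1: [9, 14, 16, 15, 19]
Pivot position: 1

After partitioning with pivot 14, the array becomes [9, 14, 16, 15, 19]. The pivot is placed at index 1. All elements to the left of the pivot are <= 14, and all elements to the right are > 14.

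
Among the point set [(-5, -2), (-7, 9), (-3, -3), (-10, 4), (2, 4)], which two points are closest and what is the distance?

Computing all pairwise distances among 5 points:

d((-5, -2), (-7, 9)) = 11.1803
d((-5, -2), (-3, -3)) = 2.2361 <-- minimum
d((-5, -2), (-10, 4)) = 7.8102
d((-5, -2), (2, 4)) = 9.2195
d((-7, 9), (-3, -3)) = 12.6491
d((-7, 9), (-10, 4)) = 5.831
d((-7, 9), (2, 4)) = 10.2956
d((-3, -3), (-10, 4)) = 9.8995
d((-3, -3), (2, 4)) = 8.6023
d((-10, 4), (2, 4)) = 12.0

Closest pair: (-5, -2) and (-3, -3) with distance 2.2361

The closest pair is (-5, -2) and (-3, -3) with Euclidean distance 2.2361. For 5 points, brute-force pairwise comparison is shown above. For large n, the divide-and-conquer algorithm (sort by x, recurse on halves, check the dividing strip) achieves O(n log n).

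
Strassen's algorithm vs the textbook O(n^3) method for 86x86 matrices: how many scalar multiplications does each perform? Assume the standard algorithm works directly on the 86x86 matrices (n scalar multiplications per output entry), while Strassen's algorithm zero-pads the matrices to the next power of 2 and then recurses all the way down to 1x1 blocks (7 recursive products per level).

Matrix multiplication for 86x86 matrices:

Strassen's algorithm requires power-of-2 dimensions. Pad 86x86 to 128x128 (next power of 2).

Standard algorithm: 86^3 = 636056 multiplications
Strassen's algorithm: 7^(log2(128)) = 7^7 = 823543 multiplications
Difference: 636056 - 823543 = -187487 (Strassen uses MORE here due to padding overhead — for small or just-over-power-of-2 n, padding can outweigh the per-level savings)

Standard: 636056 multiplications (86^3). Strassen: 823543 multiplications (7^7, after padding to 128x128). Strassen reduces 8 recursive multiplications to 7 at each level.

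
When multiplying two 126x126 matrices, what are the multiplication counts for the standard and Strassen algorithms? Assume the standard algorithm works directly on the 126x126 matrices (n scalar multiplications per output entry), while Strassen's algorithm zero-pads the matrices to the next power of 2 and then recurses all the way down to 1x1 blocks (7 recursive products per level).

Matrix multiplication for 126x126 matrices:

Strassen's algorithm requires power-of-2 dimensions. Pad 126x126 to 128x128 (next power of 2).

Standard algorithm: 126^3 = 2000376 multiplications
Strassen's algorithm: 7^(log2(128)) = 7^7 = 823543 multiplications
Savings: 2000376 - 823543 = 1176833 multiplications

Standard: 2000376 multiplications (126^3). Strassen: 823543 multiplications (7^7, after padding to 128x128). Strassen reduces 8 recursive multiplications to 7 at each level.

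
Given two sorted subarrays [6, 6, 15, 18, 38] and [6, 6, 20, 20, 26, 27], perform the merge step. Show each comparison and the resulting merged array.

Merging process:

Compare 6 vs 6: take 6 from left. Merged: [6]
Compare 6 vs 6: take 6 from left. Merged: [6, 6]
Compare 15 vs 6: take 6 from right. Merged: [6, 6, 6]
Compare 15 vs 6: take 6 from right. Merged: [6, 6, 6, 6]
Compare 15 vs 20: take 15 from left. Merged: [6, 6, 6, 6, 15]
Compare 18 vs 20: take 18 from left. Merged: [6, 6, 6, 6, 15, 18]
Compare 38 vs 20: take 20 from right. Merged: [6, 6, 6, 6, 15, 18, 20]
Compare 38 vs 20: take 20 from right. Merged: [6, 6, 6, 6, 15, 18, 20, 20]
Compare 38 vs 26: take 26 from right. Merged: [6, 6, 6, 6, 15, 18, 20, 20, 26]
Compare 38 vs 27: take 27 from right. Merged: [6, 6, 6, 6, 15, 18, 20, 20, 26, 27]
Append remaining from left: [38]. Merged: [6, 6, 6, 6, 15, 18, 20, 20, 26, 27, 38]

Final merged array: [6, 6, 6, 6, 15, 18, 20, 20, 26, 27, 38]
Total comparisons: 10

The merged array is [6, 6, 6, 6, 15, 18, 20, 20, 26, 27, 38], requiring 10 comparisons. The merge step runs in O(n) time where n is the total number of elements.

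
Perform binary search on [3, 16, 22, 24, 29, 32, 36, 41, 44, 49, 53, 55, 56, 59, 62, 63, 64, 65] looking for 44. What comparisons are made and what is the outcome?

Binary search for 44 in [3, 16, 22, 24, 29, 32, 36, 41, 44, 49, 53, 55, 56, 59, 62, 63, 64, 65]:

lo=0, hi=17, mid=8, arr[mid]=44 -> Found target at index 8!

Binary search finds 44 at index 8 after 1 comparisons. The search repeatedly halves the search space by comparing with the middle element.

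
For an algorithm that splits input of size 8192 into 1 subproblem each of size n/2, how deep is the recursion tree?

For divide and conquer with division factor 2:

Problem sizes at each level:
Level 0: 8192
Level 1: 4096
Level 2: 2048
Level 3: 1024
Level 4: 512
Level 5: 256
Level 6: 128
Level 7: 64
Level 8: 32
Level 9: 16
Level 10: 8
Level 11: 4
Level 12: 2
Level 13: 1

The root is level 0 and the size-1 base case is level 13 (the tree spans levels 0 through 13, i.e. 14 levels counting the root), so the depth is the number of divisions: log_2(8192) = 13

The recursion tree depth is log_2(8192) = 13. At each level, the problem size is divided by 2, so it takes 13 divisions to reduce to a base case of size 1. The algorithm makes 1 recursive call at each level.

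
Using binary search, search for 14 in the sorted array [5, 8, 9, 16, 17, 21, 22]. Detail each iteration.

Binary search for 14 in [5, 8, 9, 16, 17, 21, 22]:

lo=0, hi=6, mid=3, arr[mid]=16 -> 16 > 14, search left half
lo=0, hi=2, mid=1, arr[mid]=8 -> 8 < 14, search right half
lo=2, hi=2, mid=2, arr[mid]=9 -> 9 < 14, search right half
lo=3 > hi=2, target 14 not found

Binary search determines that 14 is not in the array after 3 comparisons. The search space was exhausted without finding the target.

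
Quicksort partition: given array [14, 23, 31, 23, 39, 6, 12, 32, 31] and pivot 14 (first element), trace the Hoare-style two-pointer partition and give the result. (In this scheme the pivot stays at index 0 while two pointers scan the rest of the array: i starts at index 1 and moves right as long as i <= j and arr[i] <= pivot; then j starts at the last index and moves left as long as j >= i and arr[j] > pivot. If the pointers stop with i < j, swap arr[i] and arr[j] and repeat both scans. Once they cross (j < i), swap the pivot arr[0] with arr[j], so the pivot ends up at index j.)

Hoare-style two-pointer partition with pivot = 14:

Initial array: [14, 23, 31, 23, 39, 6, 12, 32, 31]

Pointers start at i = 1, j = 8.
i stops at index 1 (arr[1]=23 > 14), j stops at index 6 (arr[6]=12 <= 14): swap arr[1] and arr[6], array becomes [14, 12, 31, 23, 39, 6, 23, 32, 31]
i stops at index 2 (arr[2]=31 > 14), j stops at index 5 (arr[5]=6 <= 14): swap arr[2] and arr[5], array becomes [14, 12, 6, 23, 39, 31, 23, 32, 31]
i ends at 3, j ends at 2: the pointers have crossed (j < i), so scanning stops.

Swap pivot arr[0] with arr[2] to place pivot at position 2: [6, 12, 14, 23, 39, 31, 23, 32, 31]
Pivot position: 2

After partitioning with pivot 14, the array becomes [6, 12, 14, 23, 39, 31, 23, 32, 31]. The pivot is placed at index 2. All elements to the left of the pivot are <= 14, and all elements to the right are > 14.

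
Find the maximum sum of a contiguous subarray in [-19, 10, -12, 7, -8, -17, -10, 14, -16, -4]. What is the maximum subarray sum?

Using Kadane's algorithm on [-19, 10, -12, 7, -8, -17, -10, 14, -16, -4]:

Scanning through the array:
Position 1 (value 10): max_ending_here = 10, max_so_far = 10
Position 2 (value -12): max_ending_here = -2, max_so_far = 10
Position 3 (value 7): max_ending_here = 7, max_so_far = 10
Position 4 (value -8): max_ending_here = -1, max_so_far = 10
Position 5 (value -17): max_ending_here = -17, max_so_far = 10
Position 6 (value -10): max_ending_here = -10, max_so_far = 10
Position 7 (value 14): max_ending_here = 14, max_so_far = 14
Position 8 (value -16): max_ending_here = -2, max_so_far = 14
Position 9 (value -4): max_ending_here = -4, max_so_far = 14

Maximum subarray: [14]
Maximum sum: 14

The maximum subarray is [14] with sum 14. This subarray runs from index 7 to index 7.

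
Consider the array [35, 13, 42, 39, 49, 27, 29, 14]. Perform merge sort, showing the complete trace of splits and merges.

Merge sort trace:

Split: [35, 13, 42, 39, 49, 27, 29, 14] -> [35, 13, 42, 39] and [49, 27, 29, 14]
  Split: [35, 13, 42, 39] -> [35, 13] and [42, 39]
    Split: [35, 13] -> [35] and [13]
    Merge: [35] + [13] -> [13, 35]
    Split: [42, 39] -> [42] and [39]
    Merge: [42] + [39] -> [39, 42]
  Merge: [13, 35] + [39, 42] -> [13, 35, 39, 42]
  Split: [49, 27, 29, 14] -> [49, 27] and [29, 14]
    Split: [49, 27] -> [49] and [27]
    Merge: [49] + [27] -> [27, 49]
    Split: [29, 14] -> [29] and [14]
    Merge: [29] + [14] -> [14, 29]
  Merge: [27, 49] + [14, 29] -> [14, 27, 29, 49]
Merge: [13, 35, 39, 42] + [14, 27, 29, 49] -> [13, 14, 27, 29, 35, 39, 42, 49]

Final sorted array: [13, 14, 27, 29, 35, 39, 42, 49]

The merge sort proceeds by recursively splitting the array and merging sorted halves.
After all merges, the sorted array is [13, 14, 27, 29, 35, 39, 42, 49].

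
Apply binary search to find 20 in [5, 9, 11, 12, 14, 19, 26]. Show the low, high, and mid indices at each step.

Binary search for 20 in [5, 9, 11, 12, 14, 19, 26]:

lo=0, hi=6, mid=3, arr[mid]=12 -> 12 < 20, search right half
lo=4, hi=6, mid=5, arr[mid]=19 -> 19 < 20, search right half
lo=6, hi=6, mid=6, arr[mid]=26 -> 26 > 20, search left half
lo=6 > hi=5, target 20 not found

Binary search determines that 20 is not in the array after 3 comparisons. The search space was exhausted without finding the target.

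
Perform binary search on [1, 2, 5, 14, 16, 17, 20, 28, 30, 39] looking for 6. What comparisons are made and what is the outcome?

Binary search for 6 in [1, 2, 5, 14, 16, 17, 20, 28, 30, 39]:

lo=0, hi=9, mid=4, arr[mid]=16 -> 16 > 6, search left half
lo=0, hi=3, mid=1, arr[mid]=2 -> 2 < 6, search right half
lo=2, hi=3, mid=2, arr[mid]=5 -> 5 < 6, search right half
lo=3, hi=3, mid=3, arr[mid]=14 -> 14 > 6, search left half
lo=3 > hi=2, target 6 not found

Binary search determines that 6 is not in the array after 4 comparisons. The search space was exhausted without finding the target.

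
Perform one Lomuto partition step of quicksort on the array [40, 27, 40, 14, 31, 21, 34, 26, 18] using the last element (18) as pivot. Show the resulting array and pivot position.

Lomuto partition with pivot = 18:

Initial array: [40, 27, 40, 14, 31, 21, 34, 26, 18]

arr[0]=40 > 18: no swap
arr[1]=27 > 18: no swap
arr[2]=40 > 18: no swap
arr[3]=14 <= 18: swap with position 0, array becomes [14, 27, 40, 40, 31, 21, 34, 26, 18]
arr[4]=31 > 18: no swap
arr[5]=21 > 18: no swap
arr[6]=34 > 18: no swap
arr[7]=26 > 18: no swap

Place pivot at position 1: [14, 18, 40, 40, 31, 21, 34, 26, 27]
Pivot position: 1

After partitioning with pivot 18, the array becomes [14, 18, 40, 40, 31, 21, 34, 26, 27]. The pivot is placed at index 1. All elements to the left of the pivot are <= 18, and all elements to the right are > 18.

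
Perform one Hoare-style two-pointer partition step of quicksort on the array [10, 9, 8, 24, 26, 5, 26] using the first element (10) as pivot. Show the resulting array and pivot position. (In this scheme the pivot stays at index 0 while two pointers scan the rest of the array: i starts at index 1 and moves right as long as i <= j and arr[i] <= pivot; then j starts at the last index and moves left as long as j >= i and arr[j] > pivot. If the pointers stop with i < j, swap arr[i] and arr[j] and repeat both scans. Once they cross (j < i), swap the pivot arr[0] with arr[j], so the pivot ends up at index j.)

Hoare-style two-pointer partition with pivot = 10:

Initial array: [10, 9, 8, 24, 26, 5, 26]

Pointers start at i = 1, j = 6.
i stops at index 3 (arr[3]=24 > 10), j stops at index 5 (arr[5]=5 <= 10): swap arr[3] and arr[5], array becomes [10, 9, 8, 5, 26, 24, 26]
i ends at 4, j ends at 3: the pointers have crossed (j < i), so scanning stops.

Swap pivot arr[0] with arr[3] to place pivot at position 3: [5, 9, 8, 10, 26, 24, 26]
Pivot position: 3

After partitioning with pivot 10, the array becomes [5, 9, 8, 10, 26, 24, 26]. The pivot is placed at index 3. All elements to the left of the pivot are <= 10, and all elements to the right are > 10.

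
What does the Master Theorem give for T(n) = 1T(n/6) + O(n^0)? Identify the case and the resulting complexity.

Master Theorem for T(n) = 1T(n/6) + O(n^0):

a = 1, b = 6, c = 0
log_b(a) = log_6(1) = 0.0000

Case 2: c = 0 = log_6(1) = 0.0000
T(n) = O(n^0 log n) = O(log n)

For T(n) = 1T(n/6) + O(n^0): log_6(1) = 0.0000. This is Case 2 of the Master Theorem (c = log_b(a), equal work at all levels), giving O(log n).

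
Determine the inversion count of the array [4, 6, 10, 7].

Finding inversions in [4, 6, 10, 7]:

(2, 3): arr[2]=10 > arr[3]=7

Total inversions: 1

The array has 1 inversion(s): (2,3). Each pair (i,j) satisfies i < j and arr[i] > arr[j].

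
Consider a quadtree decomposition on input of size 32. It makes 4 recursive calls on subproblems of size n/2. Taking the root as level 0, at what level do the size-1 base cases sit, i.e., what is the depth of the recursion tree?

For divide and conquer with division factor 2:

Problem sizes at each level:
Level 0: 32
Level 1: 16
Level 2: 8
Level 3: 4
Level 4: 2
Level 5: 1

The root is level 0 and the size-1 base case is level 5 (the tree spans levels 0 through 5, i.e. 6 levels counting the root), so the depth is the number of divisions: log_2(32) = 5

The recursion tree depth is log_2(32) = 5. At each level, the problem size is divided by 2, so it takes 5 divisions to reduce to a base case of size 1. The algorithm makes 4 recursive calls at each level.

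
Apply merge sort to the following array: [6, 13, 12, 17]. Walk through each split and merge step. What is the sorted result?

Merge sort trace:

Split: [6, 13, 12, 17] -> [6, 13] and [12, 17]
  Split: [6, 13] -> [6] and [13]
  Merge: [6] + [13] -> [6, 13]
  Split: [12, 17] -> [12] and [17]
  Merge: [12] + [17] -> [12, 17]
Merge: [6, 13] + [12, 17] -> [6, 12, 13, 17]

Final sorted array: [6, 12, 13, 17]

The merge sort proceeds by recursively splitting the array and merging sorted halves.
After all merges, the sorted array is [6, 12, 13, 17].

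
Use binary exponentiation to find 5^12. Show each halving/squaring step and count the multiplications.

Computing 5^12 by squaring (build up from 5^1; each line after the first costs one multiplication):

5^1 = 5
5^2 = (5^1)^2 = 5^2 = 25
5^3 = 5 * 5^2 = 5 * 25 = 125
5^6 = (5^3)^2 = 125^2 = 15625
5^12 = (5^6)^2 = 15625^2 = 244140625

Result: 244140625
Multiplications needed: 4 (4 lines after 5^1)

5^12 = 244140625. Using exponentiation by squaring, this requires 4 multiplications. The key idea: if the exponent is even, square the half-power; if odd, multiply by the base once.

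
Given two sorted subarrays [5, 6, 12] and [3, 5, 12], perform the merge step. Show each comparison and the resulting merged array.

Merging process:

Compare 5 vs 3: take 3 from right. Merged: [3]
Compare 5 vs 5: take 5 from left. Merged: [3, 5]
Compare 6 vs 5: take 5 from right. Merged: [3, 5, 5]
Compare 6 vs 12: take 6 from left. Merged: [3, 5, 5, 6]
Compare 12 vs 12: take 12 from left. Merged: [3, 5, 5, 6, 12]
Append remaining from right: [12]. Merged: [3, 5, 5, 6, 12, 12]

Final merged array: [3, 5, 5, 6, 12, 12]
Total comparisons: 5

The merged array is [3, 5, 5, 6, 12, 12], requiring 5 comparisons. The merge step runs in O(n) time where n is the total number of elements.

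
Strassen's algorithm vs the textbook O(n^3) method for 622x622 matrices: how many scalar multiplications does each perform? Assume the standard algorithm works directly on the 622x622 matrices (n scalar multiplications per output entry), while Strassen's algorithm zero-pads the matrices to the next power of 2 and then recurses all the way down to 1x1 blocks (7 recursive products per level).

Matrix multiplication for 622x622 matrices:

Strassen's algorithm requires power-of-2 dimensions. Pad 622x622 to 1024x1024 (next power of 2).

Standard algorithm: 622^3 = 240641848 multiplications
Strassen's algorithm: 7^(log2(1024)) = 7^10 = 282475249 multiplications
Difference: 240641848 - 282475249 = -41833401 (Strassen uses MORE here due to padding overhead — for small or just-over-power-of-2 n, padding can outweigh the per-level savings)

Standard: 240641848 multiplications (622^3). Strassen: 282475249 multiplications (7^10, after padding to 1024x1024). Strassen reduces 8 recursive multiplications to 7 at each level.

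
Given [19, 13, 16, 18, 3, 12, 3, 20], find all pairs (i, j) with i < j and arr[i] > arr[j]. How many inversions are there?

Finding inversions in [19, 13, 16, 18, 3, 12, 3, 20]:

(0, 1): arr[0]=19 > arr[1]=13
(0, 2): arr[0]=19 > arr[2]=16
(0, 3): arr[0]=19 > arr[3]=18
(0, 4): arr[0]=19 > arr[4]=3
(0, 5): arr[0]=19 > arr[5]=12
(0, 6): arr[0]=19 > arr[6]=3
(1, 4): arr[1]=13 > arr[4]=3
(1, 5): arr[1]=13 > arr[5]=12
(1, 6): arr[1]=13 > arr[6]=3
(2, 4): arr[2]=16 > arr[4]=3
(2, 5): arr[2]=16 > arr[5]=12
(2, 6): arr[2]=16 > arr[6]=3
(3, 4): arr[3]=18 > arr[4]=3
(3, 5): arr[3]=18 > arr[5]=12
(3, 6): arr[3]=18 > arr[6]=3
(5, 6): arr[5]=12 > arr[6]=3

Total inversions: 16

The array has 16 inversion(s): (0,1), (0,2), (0,3), (0,4), (0,5), (0,6), (1,4), (1,5), (1,6), (2,4), (2,5), (2,6), (3,4), (3,5), (3,6), (5,6). Each pair (i,j) satisfies i < j and arr[i] > arr[j].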